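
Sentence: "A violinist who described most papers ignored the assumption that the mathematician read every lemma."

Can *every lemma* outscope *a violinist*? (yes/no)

*every lemma* is embedded in the complex NP *the assumption that the mathematician read every lemma*.
A that-clause complement to a noun is an island; QR cannot cross the NP boundary.
There is no licit LF on which *every lemma* c-commands *a violinist*.

No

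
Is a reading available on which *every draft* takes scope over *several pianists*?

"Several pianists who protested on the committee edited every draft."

Yes

*every draft* is a matrix argument; only *several pianists* is modified by the relative clause *who protested on the committee*, so the RC island is irrelevant to the target quantifier.
Nothing blocks QR of the lower DP to a position above the higher one, so inverse scope is available.
Both orderings are possible: *several pianists* > *every draft* and *every draft* > *several pianists*.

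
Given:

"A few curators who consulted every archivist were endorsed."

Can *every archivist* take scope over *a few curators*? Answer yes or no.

No

Structurally, *every archivist* is inside the relative clause *who consulted every archivist*.
Relative clauses are scope islands: a quantifier cannot QR out of a relative clause to take scope in the matrix clause.
*every archivist* > *a few curators* would require crossing that boundary, which is illicit.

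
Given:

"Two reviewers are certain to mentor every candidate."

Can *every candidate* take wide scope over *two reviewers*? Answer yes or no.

Yes

Infinitival complements of raising predicates do not block QR; *every candidate* and *two reviewers* are effectively clausemates.
No island intervenes, so both surface and inverse scope are derivable.
So *every candidate* > *two reviewers* is among the available readings.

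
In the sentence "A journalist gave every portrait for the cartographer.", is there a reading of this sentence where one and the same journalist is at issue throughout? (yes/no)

Yes

This is the *a journalist* > *every portrait* reading.
Nothing needs to raise for *a journalist* > *every portrait*, so no island constraint is at stake.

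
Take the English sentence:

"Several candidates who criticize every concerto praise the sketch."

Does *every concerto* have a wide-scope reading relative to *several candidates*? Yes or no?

No

*every concerto* is embedded in the relative clause *who criticize every concerto*.
The relative clause forms an island for QR, so the quantifier is confined to the head noun's restrictor.
There is no licit LF on which *every concerto* c-commands *several candidates*.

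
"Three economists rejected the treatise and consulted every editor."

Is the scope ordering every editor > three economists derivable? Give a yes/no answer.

No

*every editor* occurs within one conjunct of the coordinate structure (*consulted every editor*).
The Coordinate Structure Constraint blocks movement (including QR) out of a single conjunct.
*every editor* > *three economists* would require crossing that boundary, which is illicit.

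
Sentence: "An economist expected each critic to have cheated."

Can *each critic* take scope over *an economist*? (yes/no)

*each critic* is an ECM subject; ECM complements are not islands, and the embedded quantifier may take matrix scope.
Nothing blocks QR of the lower DP to a position above the higher one, so inverse scope is available.

Yes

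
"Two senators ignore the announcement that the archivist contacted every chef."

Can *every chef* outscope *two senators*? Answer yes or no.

No

The DP *every chef* is contained in the complex NP *the announcement that the archivist contacted every chef*.
A that-clause complement to a noun is an island; QR cannot cross the NP boundary.
So *every chef* cannot raise to a position above *two senators*.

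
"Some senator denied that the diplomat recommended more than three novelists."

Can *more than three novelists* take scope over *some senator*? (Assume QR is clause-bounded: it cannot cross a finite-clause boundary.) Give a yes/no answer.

No

The target quantifier *more than three novelists* is part of the finite complement clause *that the diplomat recommended more than three novelists*.
Finite CP is the ceiling for QR here, by assumption.
There is no licit LF on which *more than three novelists* c-commands *some senator*.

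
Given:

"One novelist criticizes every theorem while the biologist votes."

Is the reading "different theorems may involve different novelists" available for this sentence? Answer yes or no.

This is the *every theorem* > *one novelist* reading.
*every theorem* is a matrix argument; the adjunct is an island but the target quantifier is outside it.
Nothing blocks QR of the lower DP to a position above the higher one, so inverse scope is available.

Yes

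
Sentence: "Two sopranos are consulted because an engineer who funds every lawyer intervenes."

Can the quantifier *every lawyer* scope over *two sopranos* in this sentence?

The DP *every lawyer* is contained in the relative clause *who funds every lawyer*, which is itself inside the adjunct *because an engineer who funds every lawyer intervenes*.
The quantifier would have to escape first the RC and then the adjunct — two independent island violations.
The inverse ordering *every lawyer* > *two sopranos* is therefore underivable.

No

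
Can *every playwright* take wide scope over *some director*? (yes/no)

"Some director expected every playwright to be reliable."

Yes

This is an ECM construction: *every playwright* is the infinitival subject, Case-marked by the matrix verb, and the infinitive is transparent for QR.
Clause-internal QR can adjoin the lower DP above the subject, yielding the inverse reading.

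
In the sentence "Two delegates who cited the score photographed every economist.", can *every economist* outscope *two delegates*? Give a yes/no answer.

*every economist* is a matrix argument; only *two delegates* is modified by the relative clause *who cited the score*, so the RC island is irrelevant to the target quantifier.
With no island boundary between them, the object can take inverse scope over the subject via ordinary QR within the clause.

Yes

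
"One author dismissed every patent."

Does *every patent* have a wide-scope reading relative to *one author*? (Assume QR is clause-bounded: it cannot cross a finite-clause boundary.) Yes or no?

Yes

*every patent* and *one author* are in the same minimal clause.
Nothing blocks QR of the lower DP to a position above the higher one, so inverse scope is available.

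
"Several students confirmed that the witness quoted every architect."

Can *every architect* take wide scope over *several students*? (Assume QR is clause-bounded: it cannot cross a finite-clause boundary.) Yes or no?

The target quantifier *every architect* is part of the finite complement clause *that the witness quoted every architect*.
With QR restricted to its own tensed clause, the embedded quantifier cannot reach a matrix scope position.
There is no licit LF on which *every architect* c-commands *several students*.

No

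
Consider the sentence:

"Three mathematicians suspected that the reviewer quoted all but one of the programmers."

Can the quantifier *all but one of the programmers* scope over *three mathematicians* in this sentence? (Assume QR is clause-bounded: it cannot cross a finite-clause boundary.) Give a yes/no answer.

No

*all but one of the programmers* is embedded in the finite complement clause *that the reviewer quoted all but one of the programmers*.
QR is clause-bounded, so the finite complement is a scope island for the embedded quantifier.
*all but one of the programmers* > *three mathematicians* would require crossing that boundary, which is illicit.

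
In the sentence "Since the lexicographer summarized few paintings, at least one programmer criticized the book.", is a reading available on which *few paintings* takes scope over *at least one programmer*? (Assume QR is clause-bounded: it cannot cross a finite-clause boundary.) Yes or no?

No

*few paintings* occurs within the adjunct clause *since the lexicographer summarized few paintings*.
Scope out of an adjunct clause is unavailable: QR respects the adjunct-island constraint.
There is no licit LF on which *few paintings* c-commands *at least one programmer*.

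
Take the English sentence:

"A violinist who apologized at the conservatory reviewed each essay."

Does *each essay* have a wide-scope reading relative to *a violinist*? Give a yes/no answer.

Yes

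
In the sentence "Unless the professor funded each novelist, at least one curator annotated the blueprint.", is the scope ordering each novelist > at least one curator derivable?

*each novelist* is embedded in the adjunct clause *unless the professor funded each novelist*.
Adjunct clauses are scope islands: a quantifier inside an adjunct cannot raise into the matrix clause.
So *each novelist* cannot raise to a position above *at least one curator*.

No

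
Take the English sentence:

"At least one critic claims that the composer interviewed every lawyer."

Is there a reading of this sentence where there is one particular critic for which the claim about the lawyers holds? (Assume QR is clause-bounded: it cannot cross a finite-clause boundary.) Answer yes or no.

The paraphrase describes the scope ordering *at least one critic* > *every lawyer*.
That is the surface-scope ordering, which is always one of the available readings — island constraints only ever restrict inverse scope.

Yes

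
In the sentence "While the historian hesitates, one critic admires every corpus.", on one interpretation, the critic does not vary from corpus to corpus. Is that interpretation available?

The described interpretation is the *one critic* > *every corpus* scoping.
Nothing needs to raise for *one critic* > *every corpus*, so no island constraint is at stake.

Yes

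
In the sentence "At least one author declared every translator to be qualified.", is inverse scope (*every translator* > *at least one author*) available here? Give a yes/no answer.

Yes

This is an ECM construction: *every translator* is the infinitival subject, Case-marked by the matrix verb, and the infinitive is transparent for QR.
Ordinary QR to a clause-peripheral position gives the wide-scope LF for the lower DP.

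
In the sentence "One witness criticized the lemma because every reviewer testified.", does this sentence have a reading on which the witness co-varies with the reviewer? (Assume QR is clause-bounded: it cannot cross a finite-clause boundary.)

No

The described interpretation is the *every reviewer* > *one witness* scoping.
The target quantifier *every reviewer* is part of the adjunct clause *because every reviewer testified*.
Adjuncts are opaque for quantifier raising; a quantifier in an adjunct stays inside it.
So the wide-scope reading for *every reviewer* is blocked.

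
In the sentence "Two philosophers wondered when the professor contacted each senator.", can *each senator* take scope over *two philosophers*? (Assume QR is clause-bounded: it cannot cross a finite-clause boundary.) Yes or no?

*each senator* sits inside the embedded question *when the professor contacted each senator*.
The wh-island constraint blocks QR out of an embedded interrogative.
The inverse ordering *each senator* > *two philosophers* is therefore underivable.

No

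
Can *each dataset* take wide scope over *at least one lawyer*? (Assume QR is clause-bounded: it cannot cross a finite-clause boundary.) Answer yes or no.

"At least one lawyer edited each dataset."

Yes

*each dataset* and *at least one lawyer* are in the same minimal clause.
Since no island is crossed, the inverse ordering is licensed alongside surface scope.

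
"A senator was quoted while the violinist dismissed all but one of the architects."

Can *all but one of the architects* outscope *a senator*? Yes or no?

The target quantifier *all but one of the architects* is part of the adjunct clause *while the violinist dismissed all but one of the architects*.
The adjunct-island constraint bars QR out of an adverbial clause.
There is no licit LF on which *all but one of the architects* c-commands *a senator*.

No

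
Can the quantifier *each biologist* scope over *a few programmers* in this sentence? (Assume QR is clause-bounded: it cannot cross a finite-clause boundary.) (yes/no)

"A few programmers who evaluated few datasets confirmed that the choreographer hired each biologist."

No

*each biologist* occurs within the finite complement clause *that the choreographer hired each biologist*.
Under clause-bounded QR, a quantifier in an embedded finite clause cannot raise into the matrix clause.
*each biologist* is confined to the island and cannot take scope over *a few programmers*.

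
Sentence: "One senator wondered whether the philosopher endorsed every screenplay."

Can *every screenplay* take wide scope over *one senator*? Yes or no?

No

Structurally, *every screenplay* is inside the embedded question *whether the philosopher endorsed every screenplay*.
QR across an interrogative CP boundary is ruled out as a wh-island violation.
Hence only narrow scope for *every screenplay* (under *one senator*) survives.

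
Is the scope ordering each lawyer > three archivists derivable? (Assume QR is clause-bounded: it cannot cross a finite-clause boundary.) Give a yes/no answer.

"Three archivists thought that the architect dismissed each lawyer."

*each lawyer* is embedded in the finite complement clause *that the architect dismissed each lawyer*.
Given the clause-boundedness assumption, QR cannot cross the finite CP into the matrix.
So *each lawyer* cannot raise to a position above *three archivists*.

No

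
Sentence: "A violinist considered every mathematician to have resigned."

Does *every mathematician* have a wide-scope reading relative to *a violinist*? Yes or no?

*every mathematician* is an ECM subject; ECM complements are not islands, and the embedded quantifier may take matrix scope.
Ordinary QR to a clause-peripheral position gives the wide-scope LF for the lower DP.

Yes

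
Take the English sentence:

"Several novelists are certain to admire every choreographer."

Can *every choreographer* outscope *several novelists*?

Infinitival complements of raising predicates do not block QR; *every choreographer* and *several novelists* are effectively clausemates.
Nothing blocks QR of the lower DP to a position above the higher one, so inverse scope is available.
The sentence is scopally ambiguous between *several novelists* > *every choreographer* and *every choreographer* > *several novelists*.

Yes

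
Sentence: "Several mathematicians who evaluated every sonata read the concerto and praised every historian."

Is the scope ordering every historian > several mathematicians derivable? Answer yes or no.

No

Structurally, *every historian* is inside one conjunct of the coordinate structure (*praised every historian*).
QR out of a conjunct would have to apply non-ATB, which the CSC forbids.
*every historian* is confined to the island and cannot take scope over *several mathematicians*.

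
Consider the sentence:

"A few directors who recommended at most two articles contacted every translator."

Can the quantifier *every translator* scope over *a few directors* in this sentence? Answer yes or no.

Yes

*every translator* sits in the matrix clause, not in the relative clause on *a few directors*.
No island intervenes, so both surface and inverse scope are derivable.
The sentence is scopally ambiguous between *a few directors* > *every translator* and *every translator* > *a few directors*.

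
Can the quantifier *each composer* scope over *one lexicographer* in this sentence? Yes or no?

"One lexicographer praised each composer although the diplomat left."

Although there is an adjunct clause, *each composer* is in the main clause, not inside the adjunct.
With no island boundary between them, the object can take inverse scope over the subject via ordinary QR within the clause.

Yes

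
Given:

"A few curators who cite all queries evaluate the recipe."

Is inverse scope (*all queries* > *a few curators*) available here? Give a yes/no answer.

*all queries* sits inside the relative clause *who cite all queries*.
Quantifiers inside a relative clause are trapped there; the RC boundary blocks QR.
There is no licit LF on which *all queries* c-commands *a few curators*.

No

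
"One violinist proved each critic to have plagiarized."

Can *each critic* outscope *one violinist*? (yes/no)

Yes

The ECM infinitive is scope-transparent — *each critic* is free to raise above *one violinist*.
No island intervenes, so both surface and inverse scope are derivable.
So *each critic* > *one violinist* is among the available readings.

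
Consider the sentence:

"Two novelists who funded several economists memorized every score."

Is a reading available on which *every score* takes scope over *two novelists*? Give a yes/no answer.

Yes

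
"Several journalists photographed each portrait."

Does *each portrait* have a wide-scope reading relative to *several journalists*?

Yes

*each portrait* and *several journalists* are in the same minimal clause.
Nothing blocks QR of the lower DP to a position above the higher one, so inverse scope is available.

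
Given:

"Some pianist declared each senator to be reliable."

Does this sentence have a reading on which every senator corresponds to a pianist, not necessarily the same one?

Yes

The paraphrase describes the scope ordering *each senator* > *some pianist*.
*each senator* is the subject of an ECM infinitive — the infinitival complement of an ECM verb is not a scope island, so *each senator* can raise into the matrix clause.
QR within a single clause is free, so the lower quantifier may take scope over the higher one.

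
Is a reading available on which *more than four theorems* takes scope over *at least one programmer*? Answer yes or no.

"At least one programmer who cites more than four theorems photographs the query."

Structurally, *more than four theorems* is inside the relative clause *who cites more than four theorems*.
A relative clause is a scope island — quantifier raising cannot cross its boundary.
So *more than four theorems* cannot raise to a position above *at least one programmer*.
(Only the surface reading survives: one fixed programmer with respect to all the relevant theorems.)

No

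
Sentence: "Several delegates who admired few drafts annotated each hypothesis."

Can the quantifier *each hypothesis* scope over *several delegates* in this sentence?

The relative clause *who admired few drafts* modifies *several delegates*, but *each hypothesis* is not inside that relative clause — it is an argument of the matrix verb.
No island intervenes, so both surface and inverse scope are derivable.

Yes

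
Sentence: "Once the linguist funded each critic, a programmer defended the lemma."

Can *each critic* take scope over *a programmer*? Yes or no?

Structurally, *each critic* is inside the adjunct clause *once the linguist funded each critic*.
Adjuncts are opaque for quantifier raising; a quantifier in an adjunct stays inside it.
*each critic* is confined to the island and cannot take scope over *a programmer*.

No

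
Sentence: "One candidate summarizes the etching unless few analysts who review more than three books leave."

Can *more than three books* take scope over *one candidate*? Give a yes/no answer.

No

The target quantifier *more than three books* is part of the relative clause *who review more than three books*, which is itself inside the adjunct *unless few analysts who review more than three books leave*.
Both the relative clause and the enclosing adjunct are scope islands; QR cannot cross either.
There is no licit LF on which *more than three books* c-commands *one candidate*.
(Only the surface reading survives: one fixed candidate with respect to all the relevant books.)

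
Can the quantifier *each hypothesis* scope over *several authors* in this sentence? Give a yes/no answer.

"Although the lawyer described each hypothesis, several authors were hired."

No

The target quantifier *each hypothesis* is part of the adjunct clause *although the lawyer described each hypothesis*.
The adjunct-island constraint bars QR out of an adverbial clause.
There is no licit LF on which *each hypothesis* c-commands *several authors*.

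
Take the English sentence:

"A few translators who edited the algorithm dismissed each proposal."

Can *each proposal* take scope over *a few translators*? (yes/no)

Yes

*each proposal* is a matrix argument; only *a few translators* is modified by the relative clause *who edited the algorithm*, so the RC island is irrelevant to the target quantifier.
QR within a single clause is free, so the lower quantifier may take scope over the higher one.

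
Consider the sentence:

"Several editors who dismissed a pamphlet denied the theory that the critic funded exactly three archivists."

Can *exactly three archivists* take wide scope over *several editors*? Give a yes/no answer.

*exactly three archivists* occurs within the complex NP *the theory that the critic funded exactly three archivists*.
A that-clause complement to a noun is an island; QR cannot cross the NP boundary.
The inverse ordering *exactly three archivists* > *several editors* is therefore underivable.

No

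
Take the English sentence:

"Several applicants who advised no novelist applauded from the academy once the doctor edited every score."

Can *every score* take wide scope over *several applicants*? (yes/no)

No

*every score* sits inside the adjunct clause *once the doctor edited every score*.
Adjunct clauses are scope islands: a quantifier inside an adjunct cannot raise into the matrix clause.
There is no licit LF on which *every score* c-commands *several applicants*.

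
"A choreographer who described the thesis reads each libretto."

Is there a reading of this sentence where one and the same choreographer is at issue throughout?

The paraphrase describes the scope ordering *a choreographer* > *each libretto*.
That is the surface-scope ordering, which is always one of the available readings — island constraints only ever restrict inverse scope.

Yes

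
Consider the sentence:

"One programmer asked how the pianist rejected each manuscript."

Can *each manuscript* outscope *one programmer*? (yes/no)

No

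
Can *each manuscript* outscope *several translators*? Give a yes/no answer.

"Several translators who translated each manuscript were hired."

No

The target quantifier *each manuscript* is part of the relative clause *who translated each manuscript*.
The relative clause forms an island for QR, so the quantifier is confined to the head noun's restrictor.
There is no licit LF on which *each manuscript* c-commands *several translators*.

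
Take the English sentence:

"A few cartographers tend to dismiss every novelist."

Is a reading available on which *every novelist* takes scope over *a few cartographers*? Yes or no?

Infinitival complements of raising predicates do not block QR; *every novelist* and *a few cartographers* are effectively clausemates.
Clause-internal QR can adjoin the lower DP above the subject, yielding the inverse reading.

Yes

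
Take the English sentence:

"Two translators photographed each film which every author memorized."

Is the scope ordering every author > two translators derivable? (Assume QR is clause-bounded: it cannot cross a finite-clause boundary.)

*every author* is embedded in the relative clause *which every author memorized* modifying *each film*.
QR out of a relative clause is ruled out by the relative-clause island constraint.
There is no licit LF on which *every author* c-commands *two translators*.

No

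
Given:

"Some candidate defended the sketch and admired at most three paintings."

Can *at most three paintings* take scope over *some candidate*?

Structurally, *at most three paintings* is inside one conjunct of the coordinate structure (*admired at most three paintings*).
The Coordinate Structure Constraint blocks movement (including QR) out of a single conjunct.
The inverse ordering *at most three paintings* > *some candidate* is therefore underivable.
(Only the surface reading survives: one fixed candidate with respect to all the relevant paintings.)

No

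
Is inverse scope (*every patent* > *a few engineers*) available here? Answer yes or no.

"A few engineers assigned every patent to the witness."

Yes

*every patent* and *a few engineers* are in the same minimal clause.
With no island boundary between them, the object can take inverse scope over the subject via ordinary QR within the clause.
Both orderings are possible: *a few engineers* > *every patent* and *every patent* > *a few engineers*.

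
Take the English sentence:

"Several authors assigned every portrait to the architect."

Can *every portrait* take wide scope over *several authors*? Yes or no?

Yes

*every portrait* and *several authors* are in the same minimal clause.
Since no island is crossed, the inverse ordering is licensed alongside surface scope.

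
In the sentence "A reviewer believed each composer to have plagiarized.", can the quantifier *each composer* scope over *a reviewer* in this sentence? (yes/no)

Yes

This is an ECM construction: *each composer* is the infinitival subject, Case-marked by the matrix verb, and the infinitive is transparent for QR.
Since no island is crossed, the inverse ordering is licensed alongside surface scope.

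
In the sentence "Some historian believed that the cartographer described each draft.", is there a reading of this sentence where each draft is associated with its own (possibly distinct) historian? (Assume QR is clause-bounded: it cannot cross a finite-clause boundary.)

No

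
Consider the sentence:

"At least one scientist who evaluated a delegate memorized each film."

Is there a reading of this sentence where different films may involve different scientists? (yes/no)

Yes

The paraphrase describes the scope ordering *each film* > *at least one scientist*.
The RC *who evaluated a delegate* is an island, but *each film* is not inside it — it is the matrix object, a clausemate of *at least one scientist*.
No island intervenes, so both surface and inverse scope are derivable.
Both orderings are possible: *at least one scientist* > *each film* and *each film* > *at least one scientist*.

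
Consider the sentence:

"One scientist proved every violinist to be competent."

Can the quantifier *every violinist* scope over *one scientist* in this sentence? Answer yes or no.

Yes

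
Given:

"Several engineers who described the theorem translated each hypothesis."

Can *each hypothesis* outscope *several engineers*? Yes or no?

Yes

*each hypothesis* sits in the matrix clause, not in the relative clause on *several engineers*.
No island intervenes, so both surface and inverse scope are derivable.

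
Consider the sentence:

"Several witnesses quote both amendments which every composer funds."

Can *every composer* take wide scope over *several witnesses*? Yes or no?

The target quantifier *every composer* is part of the relative clause *which every composer funds* modifying *both amendments*.
QR out of a relative clause is ruled out by the relative-clause island constraint.
So the wide-scope reading for *every composer* is blocked.

No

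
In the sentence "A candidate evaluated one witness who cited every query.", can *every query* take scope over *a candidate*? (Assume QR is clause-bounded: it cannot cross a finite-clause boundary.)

Structurally, *every query* is inside the relative clause *who cited every query* modifying *one witness*.
QR out of a relative clause is ruled out by the relative-clause island constraint.
*every query* is confined to the island and cannot take scope over *a candidate*.

No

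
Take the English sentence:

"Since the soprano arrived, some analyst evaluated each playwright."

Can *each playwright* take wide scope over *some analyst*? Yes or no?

The adjunct clause does not contain *each playwright*, which is the matrix object.
Since no island is crossed, the inverse ordering is licensed alongside surface scope.
The sentence is scopally ambiguous between *some analyst* > *each playwright* and *each playwright* > *some analyst*.

Yes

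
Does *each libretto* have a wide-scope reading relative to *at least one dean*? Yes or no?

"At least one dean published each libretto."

Both DPs are arguments of the same predicate; there is no clause or island boundary between them.
Nothing blocks QR of the lower DP to a position above the higher one, so inverse scope is available.

Yes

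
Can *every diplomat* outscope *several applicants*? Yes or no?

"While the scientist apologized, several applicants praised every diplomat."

The adjunct island is irrelevant here — *every diplomat* and *several applicants* are both in the matrix clause.
Nothing blocks QR of the lower DP to a position above the higher one, so inverse scope is available.
Both orderings are possible: *several applicants* > *every diplomat* and *every diplomat* > *several applicants*.

Yes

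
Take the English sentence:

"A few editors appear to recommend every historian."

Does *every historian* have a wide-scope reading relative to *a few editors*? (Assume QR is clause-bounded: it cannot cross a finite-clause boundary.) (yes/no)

Yes

Infinitival complements of raising predicates do not block QR; *every historian* and *a few editors* are effectively clausemates.
Since no island is crossed, the inverse ordering is licensed alongside surface scope.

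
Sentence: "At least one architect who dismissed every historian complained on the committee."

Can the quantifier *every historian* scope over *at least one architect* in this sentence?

No

Structurally, *every historian* is inside the relative clause *who dismissed every historian*.
Relative clauses block scope extraction: QR cannot target a position outside the modified NP.
*every historian* > *at least one architect* would require crossing that boundary, which is illicit.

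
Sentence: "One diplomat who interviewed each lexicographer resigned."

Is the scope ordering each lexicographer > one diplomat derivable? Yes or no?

No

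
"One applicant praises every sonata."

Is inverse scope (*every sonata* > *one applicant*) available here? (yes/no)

Yes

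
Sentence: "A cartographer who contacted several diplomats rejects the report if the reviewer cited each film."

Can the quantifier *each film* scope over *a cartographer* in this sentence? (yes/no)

No

*each film* sits inside the adjunct clause *if the reviewer cited each film*.
Adjuncts are opaque for quantifier raising; a quantifier in an adjunct stays inside it.
*each film* > *a cartographer* would require crossing that boundary, which is illicit.
(Only the surface reading survives: one fixed cartographer with respect to all the relevant films.)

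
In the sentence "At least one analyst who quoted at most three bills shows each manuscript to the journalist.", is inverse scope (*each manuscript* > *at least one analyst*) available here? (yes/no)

Yes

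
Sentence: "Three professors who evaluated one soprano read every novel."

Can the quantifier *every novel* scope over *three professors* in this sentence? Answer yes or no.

Yes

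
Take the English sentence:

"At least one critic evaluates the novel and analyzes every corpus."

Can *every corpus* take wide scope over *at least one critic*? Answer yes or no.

*every corpus* occurs within one conjunct of the coordinate structure (*analyzes every corpus*).
Coordinate structures are islands for non-across-the-board movement, QR included.
*every corpus* is confined to the island and cannot take scope over *at least one critic*.

No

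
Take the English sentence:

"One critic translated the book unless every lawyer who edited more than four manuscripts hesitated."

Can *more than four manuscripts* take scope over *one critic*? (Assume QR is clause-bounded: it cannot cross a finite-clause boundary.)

No

*more than four manuscripts* is embedded in the relative clause *who edited more than four manuscripts*, which is itself inside the adjunct *unless every lawyer who edited more than four manuscripts hesitated*.
Nested islands: the RC island is itself inside an adjunct island, so wide scope is doubly excluded.
So the wide-scope reading for *more than four manuscripts* is blocked.
(Only the surface reading survives: one fixed critic with respect to all the relevant manuscripts.)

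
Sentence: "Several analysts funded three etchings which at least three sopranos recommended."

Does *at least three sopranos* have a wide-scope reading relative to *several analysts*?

No

*at least three sopranos* is embedded in the relative clause *which at least three sopranos recommended* modifying *three etchings*.
Relative clauses are scope islands: a quantifier cannot QR out of a relative clause to take scope in the matrix clause.
So *at least three sopranos* cannot raise to a position above *several analysts*.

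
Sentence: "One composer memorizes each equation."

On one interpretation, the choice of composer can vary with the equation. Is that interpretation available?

Yes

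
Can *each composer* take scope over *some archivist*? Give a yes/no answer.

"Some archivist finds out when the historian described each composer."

No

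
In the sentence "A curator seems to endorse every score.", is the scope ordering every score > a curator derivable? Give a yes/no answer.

*every score* is the object of the infinitival complement of a raising predicate; raising infinitives are transparent for QR, so the two DPs are in effect clausemates.
No island intervenes, so both surface and inverse scope are derivable.

Yes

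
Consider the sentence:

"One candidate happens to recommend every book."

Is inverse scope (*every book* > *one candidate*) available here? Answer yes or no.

Yes

The matrix predicate is a raising verb, whose infinitival complement is not a scope island — *every book* can QR into the matrix clause.
Since no island is crossed, the inverse ordering is licensed alongside surface scope.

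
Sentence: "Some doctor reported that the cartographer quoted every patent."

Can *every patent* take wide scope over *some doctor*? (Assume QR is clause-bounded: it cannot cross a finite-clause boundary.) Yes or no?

*every patent* occurs within the finite complement clause *that the cartographer quoted every patent*.
QR is clause-bounded, so the finite complement is a scope island for the embedded quantifier.
So the wide-scope reading for *every patent* is blocked.
(Only the surface reading survives: one fixed doctor with respect to all the relevant patents.)

No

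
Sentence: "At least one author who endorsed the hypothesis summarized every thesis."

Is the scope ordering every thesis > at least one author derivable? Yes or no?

Yes

*every thesis* sits in the matrix clause, not in the relative clause on *at least one author*.
With no island boundary between them, the object can take inverse scope over the subject via ordinary QR within the clause.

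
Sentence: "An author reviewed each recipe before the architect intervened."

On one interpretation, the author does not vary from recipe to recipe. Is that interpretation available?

That reading corresponds to *an author* > *each recipe*.
That is the surface-scope ordering, which is always one of the available readings — island constraints only ever restrict inverse scope.

Yes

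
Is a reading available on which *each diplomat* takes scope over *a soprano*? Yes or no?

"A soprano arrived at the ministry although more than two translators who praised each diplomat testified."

No

Structurally, *each diplomat* is inside the relative clause *who praised each diplomat*, which is itself inside the adjunct *although more than two translators who praised each diplomat testified*.
Even if one barrier were somehow void, the other would still block QR.
So the wide-scope reading for *each diplomat* is blocked.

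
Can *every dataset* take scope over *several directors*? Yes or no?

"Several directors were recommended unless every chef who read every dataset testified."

*every dataset* sits inside the relative clause *who read every dataset*, which is itself inside the adjunct *unless every chef who read every dataset testified*.
Both the relative clause and the enclosing adjunct are scope islands; QR cannot cross either.
So *every dataset* cannot raise high enough to outscope *several directors*; only the surface ordering *several directors* > *every dataset* is available.

No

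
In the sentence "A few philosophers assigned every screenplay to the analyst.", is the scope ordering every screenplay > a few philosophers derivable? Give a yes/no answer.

Yes

*every screenplay* is the matrix object and *a few philosophers* the matrix subject; the two are clausemates.
QR within a single clause is free, so the lower quantifier may take scope over the higher one.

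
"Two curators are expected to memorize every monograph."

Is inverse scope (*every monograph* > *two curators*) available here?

Yes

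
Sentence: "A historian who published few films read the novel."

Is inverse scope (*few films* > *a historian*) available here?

*few films* sits inside the relative clause *who published few films*.
The relative clause forms an island for QR, so the quantifier is confined to the head noun's restrictor.
Hence only narrow scope for *few films* (under *a historian*) survives.

No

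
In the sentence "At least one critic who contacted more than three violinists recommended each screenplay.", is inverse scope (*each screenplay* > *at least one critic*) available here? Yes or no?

Yes

*each screenplay* sits in the matrix clause, not in the relative clause on *at least one critic*.
With no island boundary between them, the object can take inverse scope over the subject via ordinary QR within the clause.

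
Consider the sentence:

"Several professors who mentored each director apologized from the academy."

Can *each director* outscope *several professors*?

The DP *each director* is contained in the relative clause *who mentored each director*.
Relative clauses are scope islands: a quantifier cannot QR out of a relative clause to take scope in the matrix clause.
So *each director* cannot raise to a position above *several professors*.

No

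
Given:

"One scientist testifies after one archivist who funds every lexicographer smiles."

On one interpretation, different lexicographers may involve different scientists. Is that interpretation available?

The paraphrase describes the scope ordering *every lexicographer* > *one scientist*.
*every lexicographer* sits inside the relative clause *who funds every lexicographer*, which is itself inside the adjunct *after one archivist who funds every lexicographer smiles*.
Nested islands: the RC island is itself inside an adjunct island, so wide scope is doubly excluded.
Hence only narrow scope for *every lexicographer* (under *one scientist*) survives.

No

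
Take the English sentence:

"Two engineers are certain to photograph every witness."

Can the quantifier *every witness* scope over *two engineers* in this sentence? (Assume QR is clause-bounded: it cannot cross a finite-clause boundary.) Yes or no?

Raising constructions are monoclausal for scope purposes; *every witness* is not separated from *two engineers* by any island.
With no island boundary between them, the object can take inverse scope over the subject via ordinary QR within the clause.
The sentence is scopally ambiguous between *two engineers* > *every witness* and *every witness* > *two engineers*.

Yes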